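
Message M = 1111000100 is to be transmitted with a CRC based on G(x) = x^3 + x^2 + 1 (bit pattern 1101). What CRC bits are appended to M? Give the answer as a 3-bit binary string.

110

Append 3 zeros: 1111000100000. Divide by 1101 (XOR where the leading bit is 1):
  pos 0: 1111 XOR 1101 = 0010
  pos 2: 1000 XOR 1101 = 0101
  pos 3: 1010 XOR 1101 = 0111
  pos 4: 1111 XOR 1101 = 0010
  pos 6: 1000 XOR 1101 = 0101
  pos 7: 1010 XOR 1101 = 0111
  pos 8: 1110 XOR 1101 = 0011
Remainder (last 3 bits) = 110. This is the CRC / FCS.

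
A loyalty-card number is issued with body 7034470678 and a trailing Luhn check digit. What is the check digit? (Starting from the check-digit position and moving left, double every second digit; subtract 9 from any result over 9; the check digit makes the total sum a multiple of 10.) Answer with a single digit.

6

Partial digits right→left: 8 7 6 0 7 4 4 3 0 7
Double every second digit counting from the check-digit position (so the 1st, 3rd, 5th, ... of the partial from the right).
  doubled (with −9 where >9): 7 3 5 8 0 → sum 23
  kept as-is: 7 0 4 3 7 → sum 21
Total = 23 + 21 = 44.
Check digit = (10 − (44 mod 10)) mod 10 = 6.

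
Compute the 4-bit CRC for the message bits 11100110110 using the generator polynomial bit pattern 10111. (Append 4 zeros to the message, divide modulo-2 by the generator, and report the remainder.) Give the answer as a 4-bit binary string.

Append 4 zeros: 111001101100000. Divide by 10111 (XOR where the leading bit is 1):
  pos 0: 11100 XOR 10111 = 01011
  pos 1: 10111 XOR 10111 = 00000
  pos 6: 10110 XOR 10111 = 00001
  pos 10: 10000 XOR 10111 = 00111
Remainder (last 4 bits) = 0111. This is the CRC / FCS.

0111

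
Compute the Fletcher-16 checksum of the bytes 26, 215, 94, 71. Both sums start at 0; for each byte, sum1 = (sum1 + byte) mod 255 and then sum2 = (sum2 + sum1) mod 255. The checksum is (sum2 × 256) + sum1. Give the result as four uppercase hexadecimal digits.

Running sums (mod 255):
  after byte 0 (26): sum1=26, sum2=26
  after byte 1 (215): sum1=241, sum2=12
  after byte 2 (94): sum1=80, sum2=92
  after byte 3 (71): sum1=151, sum2=243
Checksum = sum2·256 + sum1 = 243·256 + 151 = 62359 = 0xF397.

F397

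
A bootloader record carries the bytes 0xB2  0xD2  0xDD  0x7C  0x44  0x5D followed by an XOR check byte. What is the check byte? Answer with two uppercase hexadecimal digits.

XOR the bytes together:
  start with 0xB2
  0xB2 ⊕ 0xD2 = 0x60
  0x60 ⊕ 0xDD = 0xBD
  0xBD ⊕ 0x7C = 0xC1
  0xC1 ⊕ 0x44 = 0x85
  0x85 ⊕ 0x5D = 0xD8

D8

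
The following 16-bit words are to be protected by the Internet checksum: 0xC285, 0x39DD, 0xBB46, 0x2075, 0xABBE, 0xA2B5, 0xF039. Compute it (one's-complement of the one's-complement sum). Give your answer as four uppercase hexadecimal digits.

E932

One's-complement addition (fold any carry out of bit 15 back into bit 0):
  0xC285 + 0x39DD = 0x0FC62
  0xFC62 + 0xBB46 = 0x1B7A8 → wrap carry → 0xB7A9
  0xB7A9 + 0x2075 = 0x0D81E
  0xD81E + 0xABBE = 0x183DC → wrap carry → 0x83DD
  0x83DD + 0xA2B5 = 0x12692 → wrap carry → 0x2693
  0x2693 + 0xF039 = 0x116CC → wrap carry → 0x16CD
One's-complement sum = 0x16CD.
Checksum = ~0x16CD & 0xFFFF = 0xE932.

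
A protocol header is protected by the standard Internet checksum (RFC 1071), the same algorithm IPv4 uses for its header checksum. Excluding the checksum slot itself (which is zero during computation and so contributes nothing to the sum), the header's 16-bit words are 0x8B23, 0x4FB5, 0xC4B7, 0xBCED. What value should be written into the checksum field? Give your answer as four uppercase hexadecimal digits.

A381

One's-complement addition (fold any carry out of bit 15 back into bit 0):
  0x8B23 + 0x4FB5 = 0x0DAD8
  0xDAD8 + 0xC4B7 = 0x19F8F → wrap carry → 0x9F90
  0x9F90 + 0xBCED = 0x15C7D → wrap carry → 0x5C7E
One's-complement sum = 0x5C7E.
Checksum = ~0x5C7E & 0xFFFF = 0xA381.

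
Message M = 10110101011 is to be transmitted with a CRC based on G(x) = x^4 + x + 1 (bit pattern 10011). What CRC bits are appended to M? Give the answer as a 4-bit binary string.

1100

Append 4 zeros: 101101010110000. Divide by 10011 (XOR where the leading bit is 1):
  pos 0: 10110 XOR 10011 = 00101
  pos 2: 10110 XOR 10011 = 00101
  pos 4: 10110 XOR 10011 = 00101
  pos 6: 10111 XOR 10011 = 00100
  pos 8: 10000 XOR 10011 = 00011
Remainder (last 4 bits) = 1100. This is the CRC / FCS.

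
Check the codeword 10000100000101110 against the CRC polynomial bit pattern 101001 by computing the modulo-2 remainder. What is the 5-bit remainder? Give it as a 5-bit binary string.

00100

Modulo-2 division of 10000100000101110 by 101001:
  pos 0: 100001 XOR 101001 = 001000
  pos 2: 100000 XOR 101001 = 001001
  pos 4: 100100 XOR 101001 = 001101
  pos 6: 110101 XOR 101001 = 011100
  pos 7: 111000 XOR 101001 = 010001
  pos 8: 100011 XOR 101001 = 001010
  pos 10: 101011 XOR 101001 = 000010
Remainder = 00100 (nonzero — an error is detected).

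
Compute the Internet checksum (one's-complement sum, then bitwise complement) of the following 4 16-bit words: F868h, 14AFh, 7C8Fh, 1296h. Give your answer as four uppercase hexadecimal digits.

63C2

One's-complement addition (fold any carry out of bit 15 back into bit 0):
  0xF868 + 0x14AF = 0x10D17 → wrap carry → 0x0D18
  0x0D18 + 0x7C8F = 0x089A7
  0x89A7 + 0x1296 = 0x09C3D
One's-complement sum = 0x9C3D.
Checksum = ~0x9C3D & 0xFFFF = 0x63C2.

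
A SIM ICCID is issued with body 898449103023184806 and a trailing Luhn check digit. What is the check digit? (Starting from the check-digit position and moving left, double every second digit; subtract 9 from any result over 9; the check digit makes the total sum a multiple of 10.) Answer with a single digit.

0

Partial digits right→left: 6 0 8 4 8 1 3 2 0 3 0 1 9 4 4 8 9 8
Double every second digit counting from the check-digit position (so the 1st, 3rd, 5th, ... of the partial from the right).
  doubled (with −9 where >9): 3 7 7 6 0 0 9 8 9 → sum 49
  kept as-is: 0 4 1 2 3 1 4 8 8 → sum 31
Total = 49 + 31 = 80.
Check digit = (10 − (80 mod 10)) mod 10 = 0.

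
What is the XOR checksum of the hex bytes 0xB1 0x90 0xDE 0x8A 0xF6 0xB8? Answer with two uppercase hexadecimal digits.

3B

XOR the bytes together:
  start with 0xB1
  0xB1 ⊕ 0x90 = 0x21
  0x21 ⊕ 0xDE = 0xFF
  0xFF ⊕ 0x8A = 0x75
  0x75 ⊕ 0xF6 = 0x83
  0x83 ⊕ 0xB8 = 0x3B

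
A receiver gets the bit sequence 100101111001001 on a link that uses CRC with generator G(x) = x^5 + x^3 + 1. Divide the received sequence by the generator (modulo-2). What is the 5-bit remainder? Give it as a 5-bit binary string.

11101

Modulo-2 division of 100101111001001 by 101001:
  pos 0: 100101 XOR 101001 = 001100
  pos 2: 110011 XOR 101001 = 011010
  pos 3: 110101 XOR 101001 = 011100
  pos 4: 111000 XOR 101001 = 010001
  pos 5: 100010 XOR 101001 = 001011
  pos 7: 101110 XOR 101001 = 000111
Remainder = 11101 (nonzero — an error is detected).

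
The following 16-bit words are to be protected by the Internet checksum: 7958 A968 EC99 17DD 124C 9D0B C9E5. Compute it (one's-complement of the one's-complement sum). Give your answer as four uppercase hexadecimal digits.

5F8A

One's-complement addition (fold any carry out of bit 15 back into bit 0):
  0x7958 + 0xA968 = 0x122C0 → wrap carry → 0x22C1
  0x22C1 + 0xEC99 = 0x10F5A → wrap carry → 0x0F5B
  0x0F5B + 0x17DD = 0x02738
  0x2738 + 0x124C = 0x03984
  0x3984 + 0x9D0B = 0x0D68F
  0xD68F + 0xC9E5 = 0x1A074 → wrap carry → 0xA075
One's-complement sum = 0xA075.
Checksum = ~0xA075 & 0xFFFF = 0x5F8A.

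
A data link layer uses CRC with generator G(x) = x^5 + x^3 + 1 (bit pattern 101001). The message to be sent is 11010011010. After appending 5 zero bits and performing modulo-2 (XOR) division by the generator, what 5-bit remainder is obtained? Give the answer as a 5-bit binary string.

01110

Append 5 zeros: 1101001101000000. Divide by 101001 (XOR where the leading bit is 1):
  pos 0: 110100 XOR 101001 = 011101
  pos 1: 111011 XOR 101001 = 010010
  pos 2: 100101 XOR 101001 = 001100
  pos 4: 110001 XOR 101001 = 011000
  pos 5: 110000 XOR 101001 = 011001
  pos 6: 110010 XOR 101001 = 011011
  pos 7: 110110 XOR 101001 = 011111
  pos 8: 111110 XOR 101001 = 010111
  pos 9: 101110 XOR 101001 = 000111
Remainder (last 5 bits) = 01110. This is the CRC / FCS.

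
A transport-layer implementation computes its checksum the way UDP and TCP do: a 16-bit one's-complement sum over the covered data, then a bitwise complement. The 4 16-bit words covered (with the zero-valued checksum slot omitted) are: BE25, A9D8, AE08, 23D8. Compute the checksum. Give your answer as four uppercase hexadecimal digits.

One's-complement addition (fold any carry out of bit 15 back into bit 0):
  0xBE25 + 0xA9D8 = 0x167FD → wrap carry → 0x67FE
  0x67FE + 0xAE08 = 0x11606 → wrap carry → 0x1607
  0x1607 + 0x23D8 = 0x039DF
One's-complement sum = 0x39DF.
Checksum = ~0x39DF & 0xFFFF = 0xC620.

C620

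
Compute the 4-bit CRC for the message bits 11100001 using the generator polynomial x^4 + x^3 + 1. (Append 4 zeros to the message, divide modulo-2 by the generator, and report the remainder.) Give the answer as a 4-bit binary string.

1011

Append 4 zeros: 111000010000. Divide by 11001 (XOR where the leading bit is 1):
  pos 0: 11100 XOR 11001 = 00101
  pos 2: 10100 XOR 11001 = 01101
  pos 3: 11011 XOR 11001 = 00010
  pos 6: 10000 XOR 11001 = 01001
  pos 7: 10010 XOR 11001 = 01011
Remainder (last 4 bits) = 1011. This is the CRC / FCS.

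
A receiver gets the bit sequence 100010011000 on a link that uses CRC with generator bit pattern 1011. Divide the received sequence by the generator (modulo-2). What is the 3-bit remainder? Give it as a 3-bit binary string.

Modulo-2 division of 100010011000 by 1011:
  pos 0: 1000 XOR 1011 = 0011
  pos 2: 1110 XOR 1011 = 0101
  pos 3: 1010 XOR 1011 = 0001
  pos 6: 1110 XOR 1011 = 0101
  pos 7: 1010 XOR 1011 = 0001
Remainder = 010 (nonzero — an error is detected).

010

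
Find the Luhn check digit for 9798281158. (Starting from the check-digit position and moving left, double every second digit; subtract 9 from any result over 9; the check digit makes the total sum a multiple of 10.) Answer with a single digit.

6

Partial digits right→left: 8 5 1 1 8 2 8 9 7 9
Double every second digit counting from the check-digit position (so the 1st, 3rd, 5th, ... of the partial from the right).
  doubled (with −9 where >9): 7 2 7 7 5 → sum 28
  kept as-is: 5 1 2 9 9 → sum 26
Total = 28 + 26 = 54.
Check digit = (10 − (54 mod 10)) mod 10 = 6.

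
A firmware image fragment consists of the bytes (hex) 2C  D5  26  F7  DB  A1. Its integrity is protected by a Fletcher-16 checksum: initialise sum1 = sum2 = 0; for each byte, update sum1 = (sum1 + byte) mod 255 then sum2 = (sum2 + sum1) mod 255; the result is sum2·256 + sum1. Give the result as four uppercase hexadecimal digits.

Running sums (mod 255):
  after byte 0 (2C): sum1=44, sum2=44
  after byte 1 (D5): sum1=2, sum2=46
  after byte 2 (26): sum1=40, sum2=86
  after byte 3 (F7): sum1=32, sum2=118
  after byte 4 (DB): sum1=251, sum2=114
  after byte 5 (A1): sum1=157, sum2=16
Checksum = sum2·256 + sum1 = 16·256 + 157 = 4253 = 0x109D.

109D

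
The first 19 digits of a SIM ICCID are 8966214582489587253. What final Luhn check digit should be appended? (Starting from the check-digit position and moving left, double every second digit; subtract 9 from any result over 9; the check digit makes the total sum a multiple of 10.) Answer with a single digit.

Partial digits right→left: 3 5 2 7 8 5 9 8 4 2 8 5 4 1 2 6 6 9 8
Double every second digit counting from the check-digit position (so the 1st, 3rd, 5th, ... of the partial from the right).
  doubled (with −9 where >9): 6 4 7 9 8 7 8 4 3 7 → sum 63
  kept as-is: 5 7 5 8 2 5 1 6 9 → sum 48
Total = 63 + 48 = 111.
Check digit = (10 − (111 mod 10)) mod 10 = 9.

9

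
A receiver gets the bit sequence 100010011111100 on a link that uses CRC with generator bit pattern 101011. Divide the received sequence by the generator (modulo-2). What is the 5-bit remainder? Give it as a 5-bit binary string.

Modulo-2 division of 100010011111100 by 101011:
  pos 0: 100010 XOR 101011 = 001001
  pos 2: 100101 XOR 101011 = 001110
  pos 4: 111011 XOR 101011 = 010000
  pos 5: 100001 XOR 101011 = 001010
  pos 7: 101011 XOR 101011 = 000000
Remainder = 00000 (zero — the frame passes the CRC check).

00000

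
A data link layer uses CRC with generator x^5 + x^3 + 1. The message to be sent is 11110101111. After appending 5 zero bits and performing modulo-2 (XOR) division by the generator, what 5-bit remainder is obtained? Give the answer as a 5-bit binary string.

10001

Append 5 zeros: 1111010111100000. Divide by 101001 (XOR where the leading bit is 1):
  pos 0: 111101 XOR 101001 = 010100
  pos 1: 101000 XOR 101001 = 000001
  pos 6: 111110 XOR 101001 = 010111
  pos 7: 101110 XOR 101001 = 000111
  pos 10: 111000 XOR 101001 = 010001
Remainder (last 5 bits) = 10001. This is the CRC / FCS.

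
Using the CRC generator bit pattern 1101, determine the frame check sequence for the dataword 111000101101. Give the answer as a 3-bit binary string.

110

Append 3 zeros: 111000101101000. Divide by 1101 (XOR where the leading bit is 1):
  pos 0: 1110 XOR 1101 = 0011
  pos 2: 1100 XOR 1101 = 0001
  pos 5: 1101 XOR 1101 = 0000
  pos 9: 1010 XOR 1101 = 0111
  pos 10: 1110 XOR 1101 = 0011
Remainder (last 3 bits) = 110. This is the CRC / FCS.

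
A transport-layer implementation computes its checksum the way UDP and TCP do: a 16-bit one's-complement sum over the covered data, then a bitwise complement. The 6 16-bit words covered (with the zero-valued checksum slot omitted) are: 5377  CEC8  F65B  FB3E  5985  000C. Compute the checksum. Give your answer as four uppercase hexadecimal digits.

One's-complement addition (fold any carry out of bit 15 back into bit 0):
  0x5377 + 0xCEC8 = 0x1223F → wrap carry → 0x2240
  0x2240 + 0xF65B = 0x1189B → wrap carry → 0x189C
  0x189C + 0xFB3E = 0x113DA → wrap carry → 0x13DB
  0x13DB + 0x5985 = 0x06D60
  0x6D60 + 0x000C = 0x06D6C
One's-complement sum = 0x6D6C.
Checksum = ~0x6D6C & 0xFFFF = 0x9293.

9293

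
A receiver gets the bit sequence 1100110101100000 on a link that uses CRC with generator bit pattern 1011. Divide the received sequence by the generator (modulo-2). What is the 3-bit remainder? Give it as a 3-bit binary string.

110

Modulo-2 division of 1100110101100000 by 1011:
  pos 0: 1100 XOR 1011 = 0111
  pos 1: 1111 XOR 1011 = 0100
  pos 2: 1001 XOR 1011 = 0010
  pos 4: 1001 XOR 1011 = 0010
  pos 6: 1001 XOR 1011 = 0010
  pos 8: 1010 XOR 1011 = 0001
  pos 11: 1000 XOR 1011 = 0011
Remainder = 110 (nonzero — an error is detected).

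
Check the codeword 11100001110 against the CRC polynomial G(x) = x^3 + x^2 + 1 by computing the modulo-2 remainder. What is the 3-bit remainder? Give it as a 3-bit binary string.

Modulo-2 division of 11100001110 by 1101:
  pos 0: 1110 XOR 1101 = 0011
  pos 2: 1100 XOR 1101 = 0001
  pos 5: 1011 XOR 1101 = 0110
  pos 6: 1101 XOR 1101 = 0000
Remainder = 000 (zero — the frame passes the CRC check).

000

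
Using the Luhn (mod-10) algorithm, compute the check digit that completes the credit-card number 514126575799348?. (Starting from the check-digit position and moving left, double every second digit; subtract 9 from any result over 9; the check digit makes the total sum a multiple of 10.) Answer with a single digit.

Partial digits right→left: 8 4 3 9 9 7 5 7 5 6 2 1 4 1 5
Double every second digit counting from the check-digit position (so the 1st, 3rd, 5th, ... of the partial from the right).
  doubled (with −9 where >9): 7 6 9 1 1 4 8 1 → sum 37
  kept as-is: 4 9 7 7 6 1 1 → sum 35
Total = 37 + 35 = 72.
Check digit = (10 − (72 mod 10)) mod 10 = 8.

8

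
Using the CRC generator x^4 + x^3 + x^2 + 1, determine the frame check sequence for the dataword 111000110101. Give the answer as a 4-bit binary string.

Append 4 zeros: 1110001101010000. Divide by 11101 (XOR where the leading bit is 1):
  pos 0: 11100 XOR 11101 = 00001
  pos 4: 10110 XOR 11101 = 01011
  pos 5: 10111 XOR 11101 = 01010
  pos 6: 10100 XOR 11101 = 01001
  pos 7: 10011 XOR 11101 = 01110
  pos 8: 11100 XOR 11101 = 00001
Remainder (last 4 bits) = 1000. This is the CRC / FCS.

1000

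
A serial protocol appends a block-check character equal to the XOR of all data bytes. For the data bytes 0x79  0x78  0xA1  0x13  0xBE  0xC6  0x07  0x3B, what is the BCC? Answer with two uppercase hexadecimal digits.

F7

XOR the bytes together:
  start with 0x79
  0x79 ⊕ 0x78 = 0x01
  0x01 ⊕ 0xA1 = 0xA0
  0xA0 ⊕ 0x13 = 0xB3
  0xB3 ⊕ 0xBE = 0x0D
  0x0D ⊕ 0xC6 = 0xCB
  0xCB ⊕ 0x07 = 0xCC
  0xCC ⊕ 0x3B = 0xF7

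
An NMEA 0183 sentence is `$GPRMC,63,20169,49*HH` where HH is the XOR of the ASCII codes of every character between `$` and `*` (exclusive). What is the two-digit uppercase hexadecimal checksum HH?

XOR the ASCII codes of the payload characters:
  'G' = 0x47 → acc = 0x47
  'P' = 0x50 → acc = 0x17
  'R' = 0x52 → acc = 0x45
  'M' = 0x4D → acc = 0x08
  'C' = 0x43 → acc = 0x4B
  ',' = 0x2C → acc = 0x67
  '6' = 0x36 → acc = 0x51
  '3' = 0x33 → acc = 0x62
  ',' = 0x2C → acc = 0x4E
  '2' = 0x32 → acc = 0x7C
  '0' = 0x30 → acc = 0x4C
  '1' = 0x31 → acc = 0x7D
  '6' = 0x36 → acc = 0x4B
  '9' = 0x39 → acc = 0x72
  ',' = 0x2C → acc = 0x5E
  '4' = 0x34 → acc = 0x6A
  '9' = 0x39 → acc = 0x53
Checksum = 0x53.

53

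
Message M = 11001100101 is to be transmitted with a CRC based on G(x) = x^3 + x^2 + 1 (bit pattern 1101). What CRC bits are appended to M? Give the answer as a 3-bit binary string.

Append 3 zeros: 11001100101000. Divide by 1101 (XOR where the leading bit is 1):
  pos 0: 1100 XOR 1101 = 0001
  pos 3: 1110 XOR 1101 = 0011
  pos 5: 1101 XOR 1101 = 0000
  pos 10: 1000 XOR 1101 = 0101
Remainder (last 3 bits) = 101. This is the CRC / FCS.

101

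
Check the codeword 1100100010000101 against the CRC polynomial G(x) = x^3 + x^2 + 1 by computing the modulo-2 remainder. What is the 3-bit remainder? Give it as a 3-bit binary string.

Modulo-2 division of 1100100010000101 by 1101:
  pos 0: 1100 XOR 1101 = 0001
  pos 3: 1100 XOR 1101 = 0001
  pos 6: 1010 XOR 1101 = 0111
  pos 7: 1110 XOR 1101 = 0011
  pos 9: 1100 XOR 1101 = 0001
  pos 12: 1101 XOR 1101 = 0000
Remainder = 000 (zero — the frame passes the CRC check).

000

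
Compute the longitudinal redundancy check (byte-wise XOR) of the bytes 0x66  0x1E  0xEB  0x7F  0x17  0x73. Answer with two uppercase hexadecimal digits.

XOR the bytes together:
  start with 0x66
  0x66 ⊕ 0x1E = 0x78
  0x78 ⊕ 0xEB = 0x93
  0x93 ⊕ 0x7F = 0xEC
  0xEC ⊕ 0x17 = 0xFB
  0xFB ⊕ 0x73 = 0x88

88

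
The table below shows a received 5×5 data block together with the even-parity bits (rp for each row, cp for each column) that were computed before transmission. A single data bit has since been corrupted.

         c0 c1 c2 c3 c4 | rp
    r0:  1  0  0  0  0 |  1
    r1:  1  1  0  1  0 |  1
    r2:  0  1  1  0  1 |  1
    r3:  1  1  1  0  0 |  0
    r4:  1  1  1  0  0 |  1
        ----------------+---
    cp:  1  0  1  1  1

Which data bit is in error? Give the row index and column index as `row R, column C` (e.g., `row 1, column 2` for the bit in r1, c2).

Recompute each row's even parity and compare to rp:
  r0: data parity 1, sent rp 1 → ok
  r1: data parity 1, sent rp 1 → ok
  r2: data parity 1, sent rp 1 → ok
  r3: data parity 1, sent rp 0 → mismatch
  r4: data parity 1, sent rp 1 → ok
Recompute each column's even parity and compare to cp:
  c0: data parity 0, sent cp 1 → mismatch
  c1: data parity 0, sent cp 0 → ok
  c2: data parity 1, sent cp 1 → ok
  c3: data parity 1, sent cp 1 → ok
  c4: data parity 1, sent cp 1 → ok
Exactly one row (r3) and one column (c0) fail → the flipped bit is at their intersection.

row 3, column 0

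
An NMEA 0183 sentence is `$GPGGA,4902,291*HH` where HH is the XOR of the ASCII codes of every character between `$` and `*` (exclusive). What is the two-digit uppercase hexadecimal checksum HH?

XOR the ASCII codes of the payload characters:
  'G' = 0x47 → acc = 0x47
  'P' = 0x50 → acc = 0x17
  'G' = 0x47 → acc = 0x50
  'G' = 0x47 → acc = 0x17
  'A' = 0x41 → acc = 0x56
  ',' = 0x2C → acc = 0x7A
  '4' = 0x34 → acc = 0x4E
  '9' = 0x39 → acc = 0x77
  '0' = 0x30 → acc = 0x47
  '2' = 0x32 → acc = 0x75
  ',' = 0x2C → acc = 0x59
  '2' = 0x32 → acc = 0x6B
  '9' = 0x39 → acc = 0x52
  '1' = 0x31 → acc = 0x63
Checksum = 0x63.

63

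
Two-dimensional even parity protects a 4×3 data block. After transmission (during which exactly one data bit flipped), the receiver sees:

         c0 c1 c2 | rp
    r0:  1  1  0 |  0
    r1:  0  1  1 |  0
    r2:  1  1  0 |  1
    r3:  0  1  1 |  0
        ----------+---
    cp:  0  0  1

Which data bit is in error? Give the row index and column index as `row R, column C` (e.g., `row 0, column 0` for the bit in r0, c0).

Recompute each row's even parity and compare to rp:
  r0: data parity 0, sent rp 0 → ok
  r1: data parity 0, sent rp 0 → ok
  r2: data parity 0, sent rp 1 → mismatch
  r3: data parity 0, sent rp 0 → ok
Recompute each column's even parity and compare to cp:
  c0: data parity 0, sent cp 0 → ok
  c1: data parity 0, sent cp 0 → ok
  c2: data parity 0, sent cp 1 → mismatch
Exactly one row (r2) and one column (c2) fail → the flipped bit is at their intersection.

row 2, column 2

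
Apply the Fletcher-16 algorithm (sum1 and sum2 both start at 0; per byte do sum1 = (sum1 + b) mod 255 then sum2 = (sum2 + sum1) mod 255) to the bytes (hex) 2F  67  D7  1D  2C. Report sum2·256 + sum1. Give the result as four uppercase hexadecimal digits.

Running sums (mod 255):
  after byte 0 (2F): sum1=47, sum2=47
  after byte 1 (67): sum1=150, sum2=197
  after byte 2 (D7): sum1=110, sum2=52
  after byte 3 (1D): sum1=139, sum2=191
  after byte 4 (2C): sum1=183, sum2=119
Checksum = sum2·256 + sum1 = 119·256 + 183 = 30647 = 0x77B7.

77B7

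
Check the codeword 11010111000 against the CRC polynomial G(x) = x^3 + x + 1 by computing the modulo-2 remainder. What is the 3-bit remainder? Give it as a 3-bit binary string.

Modulo-2 division of 11010111000 by 1011:
  pos 0: 1101 XOR 1011 = 0110
  pos 1: 1100 XOR 1011 = 0111
  pos 2: 1111 XOR 1011 = 0100
  pos 3: 1001 XOR 1011 = 0010
  pos 5: 1010 XOR 1011 = 0001
Remainder = 100 (nonzero — an error is detected).

100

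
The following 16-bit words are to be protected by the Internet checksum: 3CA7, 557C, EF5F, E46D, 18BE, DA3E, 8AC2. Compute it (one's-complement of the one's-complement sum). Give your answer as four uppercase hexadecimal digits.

1C4F

One's-complement addition (fold any carry out of bit 15 back into bit 0):
  0x3CA7 + 0x557C = 0x09223
  0x9223 + 0xEF5F = 0x18182 → wrap carry → 0x8183
  0x8183 + 0xE46D = 0x165F0 → wrap carry → 0x65F1
  0x65F1 + 0x18BE = 0x07EAF
  0x7EAF + 0xDA3E = 0x158ED → wrap carry → 0x58EE
  0x58EE + 0x8AC2 = 0x0E3B0
One's-complement sum = 0xE3B0.
Checksum = ~0xE3B0 & 0xFFFF = 0x1C4F.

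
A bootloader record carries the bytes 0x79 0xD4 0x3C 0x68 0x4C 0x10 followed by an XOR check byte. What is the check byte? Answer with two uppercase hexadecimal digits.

XOR the bytes together:
  start with 0x79
  0x79 ⊕ 0xD4 = 0xAD
  0xAD ⊕ 0x3C = 0x91
  0x91 ⊕ 0x68 = 0xF9
  0xF9 ⊕ 0x4C = 0xB5
  0xB5 ⊕ 0x10 = 0xA5

A5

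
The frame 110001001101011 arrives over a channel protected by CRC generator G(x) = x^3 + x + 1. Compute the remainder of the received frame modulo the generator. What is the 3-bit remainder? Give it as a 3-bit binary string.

Modulo-2 division of 110001001101011 by 1011:
  pos 0: 1100 XOR 1011 = 0111
  pos 1: 1110 XOR 1011 = 0101
  pos 2: 1011 XOR 1011 = 0000
  pos 8: 1101 XOR 1011 = 0110
  pos 9: 1100 XOR 1011 = 0111
  pos 10: 1111 XOR 1011 = 0100
  pos 11: 1001 XOR 1011 = 0010
Remainder = 010 (nonzero — an error is detected).

010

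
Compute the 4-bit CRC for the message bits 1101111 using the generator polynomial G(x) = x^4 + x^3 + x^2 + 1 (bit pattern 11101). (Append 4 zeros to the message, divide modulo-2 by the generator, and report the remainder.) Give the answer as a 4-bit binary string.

Append 4 zeros: 11011110000. Divide by 11101 (XOR where the leading bit is 1):
  pos 0: 11011 XOR 11101 = 00110
  pos 2: 11011 XOR 11101 = 00110
  pos 4: 11000 XOR 11101 = 00101
  pos 6: 10100 XOR 11101 = 01001
Remainder (last 4 bits) = 1001. This is the CRC / FCS.

1001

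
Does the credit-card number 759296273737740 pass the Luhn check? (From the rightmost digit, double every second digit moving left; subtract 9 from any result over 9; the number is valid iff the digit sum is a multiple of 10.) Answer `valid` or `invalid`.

invalid

From the right, keep odd positions and double even positions (subtract 9 from any doubled value over 9):
  doubled (positions 2,4,...): 8 5 5 5 3 4 1 → sum 31
  kept (positions 1,3,...): 0 7 3 3 2 9 9 7 → sum 40
Total = 71.
71 mod 10 = 1, so the number is invalid.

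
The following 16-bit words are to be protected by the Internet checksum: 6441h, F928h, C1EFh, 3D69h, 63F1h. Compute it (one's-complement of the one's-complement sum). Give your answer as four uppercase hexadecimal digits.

One's-complement addition (fold any carry out of bit 15 back into bit 0):
  0x6441 + 0xF928 = 0x15D69 → wrap carry → 0x5D6A
  0x5D6A + 0xC1EF = 0x11F59 → wrap carry → 0x1F5A
  0x1F5A + 0x3D69 = 0x05CC3
  0x5CC3 + 0x63F1 = 0x0C0B4
One's-complement sum = 0xC0B4.
Checksum = ~0xC0B4 & 0xFFFF = 0x3F4B.

3F4B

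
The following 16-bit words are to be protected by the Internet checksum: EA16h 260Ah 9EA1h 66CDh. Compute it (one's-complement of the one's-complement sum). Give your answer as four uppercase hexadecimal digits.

One's-complement addition (fold any carry out of bit 15 back into bit 0):
  0xEA16 + 0x260A = 0x11020 → wrap carry → 0x1021
  0x1021 + 0x9EA1 = 0x0AEC2
  0xAEC2 + 0x66CD = 0x1158F → wrap carry → 0x1590
One's-complement sum = 0x1590.
Checksum = ~0x1590 & 0xFFFF = 0xEA6F.

EA6F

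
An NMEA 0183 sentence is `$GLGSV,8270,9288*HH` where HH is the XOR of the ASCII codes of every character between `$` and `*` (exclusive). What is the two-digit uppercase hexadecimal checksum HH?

XOR the ASCII codes of the payload characters:
  'G' = 0x47 → acc = 0x47
  'L' = 0x4C → acc = 0x0B
  'G' = 0x47 → acc = 0x4C
  'S' = 0x53 → acc = 0x1F
  'V' = 0x56 → acc = 0x49
  ',' = 0x2C → acc = 0x65
  '8' = 0x38 → acc = 0x5D
  '2' = 0x32 → acc = 0x6F
  '7' = 0x37 → acc = 0x58
  '0' = 0x30 → acc = 0x68
  ',' = 0x2C → acc = 0x44
  '9' = 0x39 → acc = 0x7D
  '2' = 0x32 → acc = 0x4F
  '8' = 0x38 → acc = 0x77
  '8' = 0x38 → acc = 0x4F
Checksum = 0x4F.

4F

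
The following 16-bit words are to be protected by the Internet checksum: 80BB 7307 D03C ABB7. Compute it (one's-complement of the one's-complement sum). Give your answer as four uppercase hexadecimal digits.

9048

One's-complement addition (fold any carry out of bit 15 back into bit 0):
  0x80BB + 0x7307 = 0x0F3C2
  0xF3C2 + 0xD03C = 0x1C3FE → wrap carry → 0xC3FF
  0xC3FF + 0xABB7 = 0x16FB6 → wrap carry → 0x6FB7
One's-complement sum = 0x6FB7.
Checksum = ~0x6FB7 & 0xFFFF = 0x9048.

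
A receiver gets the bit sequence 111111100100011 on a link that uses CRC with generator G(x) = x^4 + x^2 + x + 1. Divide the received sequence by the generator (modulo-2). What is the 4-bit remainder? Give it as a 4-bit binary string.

Modulo-2 division of 111111100100011 by 10111:
  pos 0: 11111 XOR 10111 = 01000
  pos 1: 10001 XOR 10111 = 00110
  pos 3: 11010 XOR 10111 = 01101
  pos 4: 11010 XOR 10111 = 01101
  pos 5: 11011 XOR 10111 = 01100
  pos 6: 11000 XOR 10111 = 01111
  pos 7: 11110 XOR 10111 = 01001
  pos 8: 10010 XOR 10111 = 00101
  pos 10: 10111 XOR 10111 = 00000
Remainder = 0000 (zero — the frame passes the CRC check).

0000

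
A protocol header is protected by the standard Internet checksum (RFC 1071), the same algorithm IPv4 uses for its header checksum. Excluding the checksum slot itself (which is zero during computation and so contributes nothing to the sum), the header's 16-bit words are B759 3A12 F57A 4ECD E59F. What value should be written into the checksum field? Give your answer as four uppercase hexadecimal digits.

E4AB

One's-complement addition (fold any carry out of bit 15 back into bit 0):
  0xB759 + 0x3A12 = 0x0F16B
  0xF16B + 0xF57A = 0x1E6E5 → wrap carry → 0xE6E6
  0xE6E6 + 0x4ECD = 0x135B3 → wrap carry → 0x35B4
  0x35B4 + 0xE59F = 0x11B53 → wrap carry → 0x1B54
One's-complement sum = 0x1B54.
Checksum = ~0x1B54 & 0xFFFF = 0xE4AB.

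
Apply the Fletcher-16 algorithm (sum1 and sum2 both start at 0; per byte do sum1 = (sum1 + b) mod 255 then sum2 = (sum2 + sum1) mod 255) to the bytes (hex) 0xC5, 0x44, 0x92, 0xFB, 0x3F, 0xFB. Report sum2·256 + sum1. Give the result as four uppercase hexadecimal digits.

B0D3

Running sums (mod 255):
  after byte 0 (0xC5): sum1=197, sum2=197
  after byte 1 (0x44): sum1=10, sum2=207
  after byte 2 (0x92): sum1=156, sum2=108
  after byte 3 (0xFB): sum1=152, sum2=5
  after byte 4 (0x3F): sum1=215, sum2=220
  after byte 5 (0xFB): sum1=211, sum2=176
Checksum = sum2·256 + sum1 = 176·256 + 211 = 45267 = 0xB0D3.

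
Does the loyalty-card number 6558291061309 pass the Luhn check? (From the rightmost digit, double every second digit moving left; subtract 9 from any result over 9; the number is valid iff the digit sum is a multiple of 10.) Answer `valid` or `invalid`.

From the right, keep odd positions and double even positions (subtract 9 from any doubled value over 9):
  doubled (positions 2,4,...): 0 2 0 9 7 1 → sum 19
  kept (positions 1,3,...): 9 3 6 1 2 5 6 → sum 32
Total = 51.
51 mod 10 = 1, so the number is invalid.

invalid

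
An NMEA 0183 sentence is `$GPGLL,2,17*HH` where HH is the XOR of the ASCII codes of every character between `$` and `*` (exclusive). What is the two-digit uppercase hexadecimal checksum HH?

64

XOR the ASCII codes of the payload characters:
  'G' = 0x47 → acc = 0x47
  'P' = 0x50 → acc = 0x17
  'G' = 0x47 → acc = 0x50
  'L' = 0x4C → acc = 0x1C
  'L' = 0x4C → acc = 0x50
  ',' = 0x2C → acc = 0x7C
  '2' = 0x32 → acc = 0x4E
  ',' = 0x2C → acc = 0x62
  '1' = 0x31 → acc = 0x53
  '7' = 0x37 → acc = 0x64
Checksum = 0x64.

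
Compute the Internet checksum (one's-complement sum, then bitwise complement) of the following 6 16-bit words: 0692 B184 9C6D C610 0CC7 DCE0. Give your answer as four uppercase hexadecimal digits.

One's-complement addition (fold any carry out of bit 15 back into bit 0):
  0x0692 + 0xB184 = 0x0B816
  0xB816 + 0x9C6D = 0x15483 → wrap carry → 0x5484
  0x5484 + 0xC610 = 0x11A94 → wrap carry → 0x1A95
  0x1A95 + 0x0CC7 = 0x0275C
  0x275C + 0xDCE0 = 0x1043C → wrap carry → 0x043D
One's-complement sum = 0x043D.
Checksum = ~0x043D & 0xFFFF = 0xFBC2.

FBC2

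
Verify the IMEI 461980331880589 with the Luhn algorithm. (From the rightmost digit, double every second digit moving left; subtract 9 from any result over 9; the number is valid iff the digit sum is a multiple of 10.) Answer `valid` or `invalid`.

From the right, keep odd positions and double even positions (subtract 9 from any doubled value over 9):
  doubled (positions 2,4,...): 7 0 7 6 0 9 3 → sum 32
  kept (positions 1,3,...): 9 5 8 1 3 8 1 4 → sum 39
Total = 71.
71 mod 10 = 1, so the number is invalid.

invalid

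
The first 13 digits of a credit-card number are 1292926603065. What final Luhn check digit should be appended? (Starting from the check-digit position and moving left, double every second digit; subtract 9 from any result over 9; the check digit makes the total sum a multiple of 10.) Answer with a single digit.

5

Partial digits right→left: 5 6 0 3 0 6 6 2 9 2 9 2 1
Double every second digit counting from the check-digit position (so the 1st, 3rd, 5th, ... of the partial from the right).
  doubled (with −9 where >9): 1 0 0 3 9 9 2 → sum 24
  kept as-is: 6 3 6 2 2 2 → sum 21
Total = 24 + 21 = 45.
Check digit = (10 − (45 mod 10)) mod 10 = 5.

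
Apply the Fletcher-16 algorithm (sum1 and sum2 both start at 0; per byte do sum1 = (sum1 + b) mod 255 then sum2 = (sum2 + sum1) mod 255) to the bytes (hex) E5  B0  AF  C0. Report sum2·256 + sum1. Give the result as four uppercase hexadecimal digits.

Running sums (mod 255):
  after byte 0 (E5): sum1=229, sum2=229
  after byte 1 (B0): sum1=150, sum2=124
  after byte 2 (AF): sum1=70, sum2=194
  after byte 3 (C0): sum1=7, sum2=201
Checksum = sum2·256 + sum1 = 201·256 + 7 = 51463 = 0xC907.

C907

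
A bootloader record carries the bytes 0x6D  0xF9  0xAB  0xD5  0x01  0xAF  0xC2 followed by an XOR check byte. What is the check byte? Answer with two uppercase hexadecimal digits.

86

XOR the bytes together:
  start with 0x6D
  0x6D ⊕ 0xF9 = 0x94
  0x94 ⊕ 0xAB = 0x3F
  0x3F ⊕ 0xD5 = 0xEA
  0xEA ⊕ 0x01 = 0xEB
  0xEB ⊕ 0xAF = 0x44
  0x44 ⊕ 0xC2 = 0x86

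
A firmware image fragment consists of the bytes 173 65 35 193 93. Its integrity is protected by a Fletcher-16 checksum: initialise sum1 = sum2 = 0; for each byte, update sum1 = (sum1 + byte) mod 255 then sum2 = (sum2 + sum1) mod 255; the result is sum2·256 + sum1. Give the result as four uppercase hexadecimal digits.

B331

Running sums (mod 255):
  after byte 0 (173): sum1=173, sum2=173
  after byte 1 (65): sum1=238, sum2=156
  after byte 2 (35): sum1=18, sum2=174
  after byte 3 (193): sum1=211, sum2=130
  after byte 4 (93): sum1=49, sum2=179
Checksum = sum2·256 + sum1 = 179·256 + 49 = 45873 = 0xB331.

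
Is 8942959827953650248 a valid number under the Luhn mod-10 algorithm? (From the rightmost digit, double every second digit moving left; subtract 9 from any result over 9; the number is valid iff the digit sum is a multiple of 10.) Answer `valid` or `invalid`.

invalid

From the right, keep odd positions and double even positions (subtract 9 from any doubled value over 9):
  doubled (positions 2,4,...): 8 0 3 1 5 7 1 4 9 → sum 38
  kept (positions 1,3,...): 8 2 5 3 9 2 9 9 4 8 → sum 59
Total = 97.
97 mod 10 = 7, so the number is invalid.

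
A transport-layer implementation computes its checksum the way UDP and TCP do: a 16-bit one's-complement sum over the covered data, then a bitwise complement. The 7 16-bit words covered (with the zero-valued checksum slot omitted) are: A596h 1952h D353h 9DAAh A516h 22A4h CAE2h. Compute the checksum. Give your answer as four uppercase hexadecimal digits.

3D7B

One's-complement addition (fold any carry out of bit 15 back into bit 0):
  0xA596 + 0x1952 = 0x0BEE8
  0xBEE8 + 0xD353 = 0x1923B → wrap carry → 0x923C
  0x923C + 0x9DAA = 0x12FE6 → wrap carry → 0x2FE7
  0x2FE7 + 0xA516 = 0x0D4FD
  0xD4FD + 0x22A4 = 0x0F7A1
  0xF7A1 + 0xCAE2 = 0x1C283 → wrap carry → 0xC284
One's-complement sum = 0xC284.
Checksum = ~0xC284 & 0xFFFF = 0x3D7B.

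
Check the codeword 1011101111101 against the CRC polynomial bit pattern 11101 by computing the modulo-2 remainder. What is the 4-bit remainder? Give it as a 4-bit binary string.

0000

Modulo-2 division of 1011101111101 by 11101:
  pos 0: 10111 XOR 11101 = 01010
  pos 1: 10100 XOR 11101 = 01001
  pos 2: 10011 XOR 11101 = 01110
  pos 3: 11101 XOR 11101 = 00000
  pos 8: 11101 XOR 11101 = 00000
Remainder = 0000 (zero — the frame passes the CRC check).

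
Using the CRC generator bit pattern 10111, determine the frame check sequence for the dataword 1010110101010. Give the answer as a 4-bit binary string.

Append 4 zeros: 10101101010100000. Divide by 10111 (XOR where the leading bit is 1):
  pos 0: 10101 XOR 10111 = 00010
  pos 3: 10101 XOR 10111 = 00010
  pos 6: 10010 XOR 10111 = 00101
  pos 8: 10110 XOR 10111 = 00001
  pos 12: 10000 XOR 10111 = 00111
Remainder (last 4 bits) = 0111. This is the CRC / FCS.

0111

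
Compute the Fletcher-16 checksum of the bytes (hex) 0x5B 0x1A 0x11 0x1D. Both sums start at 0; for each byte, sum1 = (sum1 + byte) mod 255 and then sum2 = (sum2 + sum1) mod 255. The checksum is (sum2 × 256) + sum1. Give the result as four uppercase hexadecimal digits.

Running sums (mod 255):
  after byte 0 (0x5B): sum1=91, sum2=91
  after byte 1 (0x1A): sum1=117, sum2=208
  after byte 2 (0x11): sum1=134, sum2=87
  after byte 3 (0x1D): sum1=163, sum2=250
Checksum = sum2·256 + sum1 = 250·256 + 163 = 64163 = 0xFAA3.

FAA3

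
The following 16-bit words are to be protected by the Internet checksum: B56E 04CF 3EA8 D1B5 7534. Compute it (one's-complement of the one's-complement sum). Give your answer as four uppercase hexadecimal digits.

One's-complement addition (fold any carry out of bit 15 back into bit 0):
  0xB56E + 0x04CF = 0x0BA3D
  0xBA3D + 0x3EA8 = 0x0F8E5
  0xF8E5 + 0xD1B5 = 0x1CA9A → wrap carry → 0xCA9B
  0xCA9B + 0x7534 = 0x13FCF → wrap carry → 0x3FD0
One's-complement sum = 0x3FD0.
Checksum = ~0x3FD0 & 0xFFFF = 0xC02F.

C02F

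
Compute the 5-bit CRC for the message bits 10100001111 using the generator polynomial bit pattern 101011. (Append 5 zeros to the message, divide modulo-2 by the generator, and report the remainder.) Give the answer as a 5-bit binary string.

01010

Append 5 zeros: 1010000111100000. Divide by 101011 (XOR where the leading bit is 1):
  pos 0: 101000 XOR 101011 = 000011
  pos 4: 110111 XOR 101011 = 011100
  pos 5: 111001 XOR 101011 = 010010
  pos 6: 100100 XOR 101011 = 001111
  pos 8: 111100 XOR 101011 = 010111
  pos 9: 101110 XOR 101011 = 000101
Remainder (last 5 bits) = 01010. This is the CRC / FCS.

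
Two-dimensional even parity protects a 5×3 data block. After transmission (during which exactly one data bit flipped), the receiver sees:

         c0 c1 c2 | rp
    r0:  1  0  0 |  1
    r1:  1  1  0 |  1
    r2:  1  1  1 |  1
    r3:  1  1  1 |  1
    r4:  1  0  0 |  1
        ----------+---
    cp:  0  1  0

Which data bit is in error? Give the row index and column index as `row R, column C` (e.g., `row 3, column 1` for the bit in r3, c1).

Recompute each row's even parity and compare to rp:
  r0: data parity 1, sent rp 1 → ok
  r1: data parity 0, sent rp 1 → mismatch
  r2: data parity 1, sent rp 1 → ok
  r3: data parity 1, sent rp 1 → ok
  r4: data parity 1, sent rp 1 → ok
Recompute each column's even parity and compare to cp:
  c0: data parity 1, sent cp 0 → mismatch
  c1: data parity 1, sent cp 1 → ok
  c2: data parity 0, sent cp 0 → ok
Exactly one row (r1) and one column (c0) fail → the flipped bit is at their intersection.

row 1, column 0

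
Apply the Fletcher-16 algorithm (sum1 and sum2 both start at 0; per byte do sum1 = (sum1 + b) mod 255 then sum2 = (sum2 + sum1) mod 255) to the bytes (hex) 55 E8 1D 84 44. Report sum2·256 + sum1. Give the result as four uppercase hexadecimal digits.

Running sums (mod 255):
  after byte 0 (55): sum1=85, sum2=85
  after byte 1 (E8): sum1=62, sum2=147
  after byte 2 (1D): sum1=91, sum2=238
  after byte 3 (84): sum1=223, sum2=206
  after byte 4 (44): sum1=36, sum2=242
Checksum = sum2·256 + sum1 = 242·256 + 36 = 61988 = 0xF224.

F224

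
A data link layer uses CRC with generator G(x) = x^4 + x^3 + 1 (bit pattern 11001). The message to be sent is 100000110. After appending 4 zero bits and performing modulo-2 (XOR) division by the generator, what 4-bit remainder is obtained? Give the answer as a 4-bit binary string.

Append 4 zeros: 1000001100000. Divide by 11001 (XOR where the leading bit is 1):
  pos 0: 10000 XOR 11001 = 01001
  pos 1: 10010 XOR 11001 = 01011
  pos 2: 10111 XOR 11001 = 01110
  pos 3: 11101 XOR 11001 = 00100
  pos 5: 10000 XOR 11001 = 01001
  pos 6: 10010 XOR 11001 = 01011
  pos 7: 10110 XOR 11001 = 01111
  pos 8: 11110 XOR 11001 = 00111
Remainder (last 4 bits) = 0111. This is the CRC / FCS.

0111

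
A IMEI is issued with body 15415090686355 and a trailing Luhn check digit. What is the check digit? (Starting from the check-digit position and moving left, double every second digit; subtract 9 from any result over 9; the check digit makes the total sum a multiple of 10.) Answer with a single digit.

7

Partial digits right→left: 5 5 3 6 8 6 0 9 0 5 1 4 5 1
Double every second digit counting from the check-digit position (so the 1st, 3rd, 5th, ... of the partial from the right).
  doubled (with −9 where >9): 1 6 7 0 0 2 1 → sum 17
  kept as-is: 5 6 6 9 5 4 1 → sum 36
Total = 17 + 36 = 53.
Check digit = (10 − (53 mod 10)) mod 10 = 7.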